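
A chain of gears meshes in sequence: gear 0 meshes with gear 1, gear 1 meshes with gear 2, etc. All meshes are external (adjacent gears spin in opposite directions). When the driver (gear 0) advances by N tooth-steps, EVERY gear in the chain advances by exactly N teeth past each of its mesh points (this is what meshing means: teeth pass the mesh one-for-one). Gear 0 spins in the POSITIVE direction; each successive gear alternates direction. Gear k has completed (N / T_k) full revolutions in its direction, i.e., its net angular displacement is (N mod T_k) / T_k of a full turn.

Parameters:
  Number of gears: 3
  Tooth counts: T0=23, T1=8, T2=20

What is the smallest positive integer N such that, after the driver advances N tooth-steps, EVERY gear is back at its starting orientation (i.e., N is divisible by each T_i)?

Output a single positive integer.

Answer: 920

Derivation:
Gear k returns to start when N is a multiple of T_k.
All gears at start simultaneously when N is a common multiple of [23, 8, 20]; the smallest such N is lcm(23, 8, 20).
Start: lcm = T0 = 23
Fold in T1=8: gcd(23, 8) = 1; lcm(23, 8) = 23 * 8 / 1 = 184 / 1 = 184
Fold in T2=20: gcd(184, 20) = 4; lcm(184, 20) = 184 * 20 / 4 = 3680 / 4 = 920
Full cycle length = 920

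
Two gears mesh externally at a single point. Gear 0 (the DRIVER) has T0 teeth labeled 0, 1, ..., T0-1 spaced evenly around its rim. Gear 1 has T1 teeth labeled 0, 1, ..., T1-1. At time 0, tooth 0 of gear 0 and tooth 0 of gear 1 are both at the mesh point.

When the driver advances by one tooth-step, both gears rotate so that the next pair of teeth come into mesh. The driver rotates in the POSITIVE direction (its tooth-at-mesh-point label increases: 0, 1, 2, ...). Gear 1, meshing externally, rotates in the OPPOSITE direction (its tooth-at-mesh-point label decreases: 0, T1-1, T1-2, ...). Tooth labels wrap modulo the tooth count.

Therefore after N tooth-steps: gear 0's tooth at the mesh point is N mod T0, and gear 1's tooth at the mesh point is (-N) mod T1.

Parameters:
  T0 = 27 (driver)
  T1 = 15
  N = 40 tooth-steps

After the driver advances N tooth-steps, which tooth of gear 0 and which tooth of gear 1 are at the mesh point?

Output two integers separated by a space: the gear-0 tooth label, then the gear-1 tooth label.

Answer: 13 5

Derivation:
Gear 0 (driver, T0=27): tooth at mesh = N mod T0
  40 = 1 * 27 + 13, so 40 mod 27 = 13
  gear 0 tooth = 13
Gear 1 (driven, T1=15): tooth at mesh = (-N) mod T1
  40 = 2 * 15 + 10, so 40 mod 15 = 10
  (-40) mod 15 = (-10) mod 15 = 15 - 10 = 5
Mesh after 40 steps: gear-0 tooth 13 meets gear-1 tooth 5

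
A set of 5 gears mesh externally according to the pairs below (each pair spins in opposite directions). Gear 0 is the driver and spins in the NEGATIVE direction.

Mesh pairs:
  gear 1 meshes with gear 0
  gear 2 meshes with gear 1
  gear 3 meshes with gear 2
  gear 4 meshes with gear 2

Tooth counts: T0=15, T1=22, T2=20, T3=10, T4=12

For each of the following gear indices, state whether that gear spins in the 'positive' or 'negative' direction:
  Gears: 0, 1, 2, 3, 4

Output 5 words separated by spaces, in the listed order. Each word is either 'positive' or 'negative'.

Answer: negative positive negative positive positive

Derivation:
Gear 0 (driver): negative (depth 0)
  gear 1: meshes with gear 0 -> depth 1 -> positive (opposite of gear 0)
  gear 2: meshes with gear 1 -> depth 2 -> negative (opposite of gear 1)
  gear 3: meshes with gear 2 -> depth 3 -> positive (opposite of gear 2)
  gear 4: meshes with gear 2 -> depth 3 -> positive (opposite of gear 2)
Queried indices 0, 1, 2, 3, 4 -> negative, positive, negative, positive, positive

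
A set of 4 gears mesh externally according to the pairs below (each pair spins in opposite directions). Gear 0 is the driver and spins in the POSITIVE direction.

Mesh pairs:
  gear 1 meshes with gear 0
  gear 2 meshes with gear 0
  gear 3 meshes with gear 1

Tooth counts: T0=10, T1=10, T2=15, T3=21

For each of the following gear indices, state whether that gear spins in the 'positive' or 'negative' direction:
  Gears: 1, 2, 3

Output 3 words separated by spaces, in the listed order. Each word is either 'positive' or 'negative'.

Gear 0 (driver): positive (depth 0)
  gear 1: meshes with gear 0 -> depth 1 -> negative (opposite of gear 0)
  gear 2: meshes with gear 0 -> depth 1 -> negative (opposite of gear 0)
  gear 3: meshes with gear 1 -> depth 2 -> positive (opposite of gear 1)
Queried indices 1, 2, 3 -> negative, negative, positive

Answer: negative negative positive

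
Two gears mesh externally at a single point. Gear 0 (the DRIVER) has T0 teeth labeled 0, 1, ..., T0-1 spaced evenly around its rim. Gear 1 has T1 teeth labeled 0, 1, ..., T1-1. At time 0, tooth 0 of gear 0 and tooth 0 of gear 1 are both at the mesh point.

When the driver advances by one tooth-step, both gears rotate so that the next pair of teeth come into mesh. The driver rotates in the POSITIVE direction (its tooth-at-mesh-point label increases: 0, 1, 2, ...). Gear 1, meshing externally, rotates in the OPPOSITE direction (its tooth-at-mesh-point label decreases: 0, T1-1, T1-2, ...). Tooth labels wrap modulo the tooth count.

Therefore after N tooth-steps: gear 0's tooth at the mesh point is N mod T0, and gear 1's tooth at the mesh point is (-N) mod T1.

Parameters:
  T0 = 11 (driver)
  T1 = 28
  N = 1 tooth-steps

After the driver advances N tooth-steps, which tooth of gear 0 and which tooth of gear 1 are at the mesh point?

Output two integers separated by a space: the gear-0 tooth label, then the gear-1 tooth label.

Answer: 1 27

Derivation:
Gear 0 (driver, T0=11): tooth at mesh = N mod T0
  1 = 0 * 11 + 1, so 1 mod 11 = 1
  gear 0 tooth = 1
Gear 1 (driven, T1=28): tooth at mesh = (-N) mod T1
  1 = 0 * 28 + 1, so 1 mod 28 = 1
  (-1) mod 28 = (-1) mod 28 = 28 - 1 = 27
Mesh after 1 steps: gear-0 tooth 1 meets gear-1 tooth 27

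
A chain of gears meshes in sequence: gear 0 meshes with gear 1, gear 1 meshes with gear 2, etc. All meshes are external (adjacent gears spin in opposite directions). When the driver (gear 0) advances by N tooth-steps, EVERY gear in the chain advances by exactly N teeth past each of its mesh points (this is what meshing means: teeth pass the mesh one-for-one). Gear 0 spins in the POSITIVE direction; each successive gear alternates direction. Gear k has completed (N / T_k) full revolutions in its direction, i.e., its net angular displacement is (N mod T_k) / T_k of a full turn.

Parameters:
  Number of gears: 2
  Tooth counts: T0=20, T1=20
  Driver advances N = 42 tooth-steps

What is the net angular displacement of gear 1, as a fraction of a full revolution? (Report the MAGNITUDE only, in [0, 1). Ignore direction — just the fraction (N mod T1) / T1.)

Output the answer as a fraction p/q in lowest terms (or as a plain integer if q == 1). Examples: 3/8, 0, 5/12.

Answer: 1/10

Derivation:
Chain of 2 gears, tooth counts: [20, 20]
  gear 0: T0=20, direction=positive, advance = 42 mod 20 = 2 teeth = 2/20 turn
  gear 1: T1=20, direction=negative, advance = 42 mod 20 = 2 teeth = 2/20 turn
Gear 1: 42 mod 20 = 2
Fraction = 2 / 20 = 1/10 (gcd(2,20)=2) = 1/10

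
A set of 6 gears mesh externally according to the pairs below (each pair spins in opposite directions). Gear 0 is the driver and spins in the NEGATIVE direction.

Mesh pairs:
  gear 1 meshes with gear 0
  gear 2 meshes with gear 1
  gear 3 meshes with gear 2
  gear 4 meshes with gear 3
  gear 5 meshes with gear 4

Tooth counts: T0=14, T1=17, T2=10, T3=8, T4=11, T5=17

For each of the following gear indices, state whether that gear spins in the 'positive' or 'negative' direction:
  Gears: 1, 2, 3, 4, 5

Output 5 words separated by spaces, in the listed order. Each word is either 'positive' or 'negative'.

Gear 0 (driver): negative (depth 0)
  gear 1: meshes with gear 0 -> depth 1 -> positive (opposite of gear 0)
  gear 2: meshes with gear 1 -> depth 2 -> negative (opposite of gear 1)
  gear 3: meshes with gear 2 -> depth 3 -> positive (opposite of gear 2)
  gear 4: meshes with gear 3 -> depth 4 -> negative (opposite of gear 3)
  gear 5: meshes with gear 4 -> depth 5 -> positive (opposite of gear 4)
Queried indices 1, 2, 3, 4, 5 -> positive, negative, positive, negative, positive

Answer: positive negative positive negative positive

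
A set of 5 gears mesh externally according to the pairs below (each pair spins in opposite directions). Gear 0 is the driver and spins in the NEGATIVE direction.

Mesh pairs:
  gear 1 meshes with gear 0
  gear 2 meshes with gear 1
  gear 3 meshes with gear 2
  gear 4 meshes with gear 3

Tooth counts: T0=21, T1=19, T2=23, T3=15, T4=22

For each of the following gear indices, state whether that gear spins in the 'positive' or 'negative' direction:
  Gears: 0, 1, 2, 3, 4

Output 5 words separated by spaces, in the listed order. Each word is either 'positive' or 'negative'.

Gear 0 (driver): negative (depth 0)
  gear 1: meshes with gear 0 -> depth 1 -> positive (opposite of gear 0)
  gear 2: meshes with gear 1 -> depth 2 -> negative (opposite of gear 1)
  gear 3: meshes with gear 2 -> depth 3 -> positive (opposite of gear 2)
  gear 4: meshes with gear 3 -> depth 4 -> negative (opposite of gear 3)
Queried indices 0, 1, 2, 3, 4 -> negative, positive, negative, positive, negative

Answer: negative positive negative positive negative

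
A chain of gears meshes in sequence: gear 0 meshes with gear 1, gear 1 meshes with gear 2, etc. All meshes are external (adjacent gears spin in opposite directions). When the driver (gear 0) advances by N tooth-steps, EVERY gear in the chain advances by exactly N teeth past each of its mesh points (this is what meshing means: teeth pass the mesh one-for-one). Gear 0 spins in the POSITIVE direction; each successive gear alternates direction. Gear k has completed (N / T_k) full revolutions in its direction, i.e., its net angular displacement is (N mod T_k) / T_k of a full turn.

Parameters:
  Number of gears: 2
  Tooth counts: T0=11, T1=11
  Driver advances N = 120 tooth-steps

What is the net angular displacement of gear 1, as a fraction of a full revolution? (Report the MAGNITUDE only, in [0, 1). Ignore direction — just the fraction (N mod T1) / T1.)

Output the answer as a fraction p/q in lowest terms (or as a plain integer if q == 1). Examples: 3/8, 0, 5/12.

Chain of 2 gears, tooth counts: [11, 11]
  gear 0: T0=11, direction=positive, advance = 120 mod 11 = 10 teeth = 10/11 turn
  gear 1: T1=11, direction=negative, advance = 120 mod 11 = 10 teeth = 10/11 turn
Gear 1: 120 mod 11 = 10
Fraction = 10 / 11 = 10/11 (gcd(10,11)=1) = 10/11

Answer: 10/11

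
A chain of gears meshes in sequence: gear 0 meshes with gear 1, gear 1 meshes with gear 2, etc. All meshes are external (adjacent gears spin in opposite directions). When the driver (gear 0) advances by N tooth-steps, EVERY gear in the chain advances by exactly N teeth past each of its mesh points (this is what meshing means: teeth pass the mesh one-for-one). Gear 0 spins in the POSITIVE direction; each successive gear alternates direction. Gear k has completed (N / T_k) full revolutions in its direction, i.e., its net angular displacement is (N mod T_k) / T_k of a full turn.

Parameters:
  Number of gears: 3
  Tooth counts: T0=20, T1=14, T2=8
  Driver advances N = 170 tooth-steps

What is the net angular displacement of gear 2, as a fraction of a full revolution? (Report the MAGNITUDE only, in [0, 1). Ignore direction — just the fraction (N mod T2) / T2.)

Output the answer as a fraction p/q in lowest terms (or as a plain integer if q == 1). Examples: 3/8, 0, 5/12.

Chain of 3 gears, tooth counts: [20, 14, 8]
  gear 0: T0=20, direction=positive, advance = 170 mod 20 = 10 teeth = 10/20 turn
  gear 1: T1=14, direction=negative, advance = 170 mod 14 = 2 teeth = 2/14 turn
  gear 2: T2=8, direction=positive, advance = 170 mod 8 = 2 teeth = 2/8 turn
Gear 2: 170 mod 8 = 2
Fraction = 2 / 8 = 1/4 (gcd(2,8)=2) = 1/4

Answer: 1/4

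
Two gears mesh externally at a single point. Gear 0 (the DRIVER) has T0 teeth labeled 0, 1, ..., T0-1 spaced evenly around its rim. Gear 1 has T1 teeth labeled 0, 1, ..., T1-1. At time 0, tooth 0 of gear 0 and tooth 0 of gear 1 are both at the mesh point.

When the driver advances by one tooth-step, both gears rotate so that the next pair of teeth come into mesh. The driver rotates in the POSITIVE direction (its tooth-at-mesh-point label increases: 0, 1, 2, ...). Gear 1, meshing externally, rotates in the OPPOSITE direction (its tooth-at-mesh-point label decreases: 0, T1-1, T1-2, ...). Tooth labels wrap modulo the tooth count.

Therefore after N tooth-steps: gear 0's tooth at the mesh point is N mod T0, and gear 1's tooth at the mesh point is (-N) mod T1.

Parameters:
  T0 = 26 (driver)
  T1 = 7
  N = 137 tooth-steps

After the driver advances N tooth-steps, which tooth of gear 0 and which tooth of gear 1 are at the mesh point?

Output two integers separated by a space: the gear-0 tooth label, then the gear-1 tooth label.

Answer: 7 3

Derivation:
Gear 0 (driver, T0=26): tooth at mesh = N mod T0
  137 = 5 * 26 + 7, so 137 mod 26 = 7
  gear 0 tooth = 7
Gear 1 (driven, T1=7): tooth at mesh = (-N) mod T1
  137 = 19 * 7 + 4, so 137 mod 7 = 4
  (-137) mod 7 = (-4) mod 7 = 7 - 4 = 3
Mesh after 137 steps: gear-0 tooth 7 meets gear-1 tooth 3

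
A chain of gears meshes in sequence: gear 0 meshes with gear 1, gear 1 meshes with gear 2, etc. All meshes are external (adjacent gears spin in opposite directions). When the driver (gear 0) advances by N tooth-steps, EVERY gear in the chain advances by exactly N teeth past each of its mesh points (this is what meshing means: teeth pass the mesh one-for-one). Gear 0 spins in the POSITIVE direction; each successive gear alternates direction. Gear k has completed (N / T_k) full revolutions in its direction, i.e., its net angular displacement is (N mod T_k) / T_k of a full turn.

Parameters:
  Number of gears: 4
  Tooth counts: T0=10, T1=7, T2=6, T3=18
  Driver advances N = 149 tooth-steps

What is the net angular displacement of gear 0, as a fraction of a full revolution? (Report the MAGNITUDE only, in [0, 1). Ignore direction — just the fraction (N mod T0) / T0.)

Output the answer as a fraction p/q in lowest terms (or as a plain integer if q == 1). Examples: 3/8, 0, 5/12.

Answer: 9/10

Derivation:
Chain of 4 gears, tooth counts: [10, 7, 6, 18]
  gear 0: T0=10, direction=positive, advance = 149 mod 10 = 9 teeth = 9/10 turn
  gear 1: T1=7, direction=negative, advance = 149 mod 7 = 2 teeth = 2/7 turn
  gear 2: T2=6, direction=positive, advance = 149 mod 6 = 5 teeth = 5/6 turn
  gear 3: T3=18, direction=negative, advance = 149 mod 18 = 5 teeth = 5/18 turn
Gear 0: 149 mod 10 = 9
Fraction = 9 / 10 = 9/10 (gcd(9,10)=1) = 9/10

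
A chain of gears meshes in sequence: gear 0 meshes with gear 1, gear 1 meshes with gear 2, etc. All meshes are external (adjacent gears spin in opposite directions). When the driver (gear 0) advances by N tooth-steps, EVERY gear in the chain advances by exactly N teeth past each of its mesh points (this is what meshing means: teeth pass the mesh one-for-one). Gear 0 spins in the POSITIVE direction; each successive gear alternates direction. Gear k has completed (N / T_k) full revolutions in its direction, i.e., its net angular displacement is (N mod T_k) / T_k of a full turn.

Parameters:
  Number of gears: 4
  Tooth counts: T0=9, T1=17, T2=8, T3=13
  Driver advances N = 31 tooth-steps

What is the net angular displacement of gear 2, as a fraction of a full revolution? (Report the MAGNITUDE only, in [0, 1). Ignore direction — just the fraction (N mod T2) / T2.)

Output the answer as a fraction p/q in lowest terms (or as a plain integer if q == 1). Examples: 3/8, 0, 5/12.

Chain of 4 gears, tooth counts: [9, 17, 8, 13]
  gear 0: T0=9, direction=positive, advance = 31 mod 9 = 4 teeth = 4/9 turn
  gear 1: T1=17, direction=negative, advance = 31 mod 17 = 14 teeth = 14/17 turn
  gear 2: T2=8, direction=positive, advance = 31 mod 8 = 7 teeth = 7/8 turn
  gear 3: T3=13, direction=negative, advance = 31 mod 13 = 5 teeth = 5/13 turn
Gear 2: 31 mod 8 = 7
Fraction = 7 / 8 = 7/8 (gcd(7,8)=1) = 7/8

Answer: 7/8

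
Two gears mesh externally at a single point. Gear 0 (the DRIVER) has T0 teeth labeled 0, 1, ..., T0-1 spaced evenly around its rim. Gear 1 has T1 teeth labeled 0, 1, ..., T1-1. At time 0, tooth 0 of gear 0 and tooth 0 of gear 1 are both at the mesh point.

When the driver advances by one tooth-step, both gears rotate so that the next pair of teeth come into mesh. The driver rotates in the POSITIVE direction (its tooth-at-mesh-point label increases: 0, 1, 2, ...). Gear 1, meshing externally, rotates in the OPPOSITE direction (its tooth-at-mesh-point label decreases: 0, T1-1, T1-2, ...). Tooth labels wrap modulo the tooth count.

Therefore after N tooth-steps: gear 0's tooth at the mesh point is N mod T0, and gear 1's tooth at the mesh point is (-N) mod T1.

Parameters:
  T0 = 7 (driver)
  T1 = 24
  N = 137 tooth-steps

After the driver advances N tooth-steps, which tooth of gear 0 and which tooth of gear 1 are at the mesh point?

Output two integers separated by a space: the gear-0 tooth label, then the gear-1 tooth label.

Gear 0 (driver, T0=7): tooth at mesh = N mod T0
  137 = 19 * 7 + 4, so 137 mod 7 = 4
  gear 0 tooth = 4
Gear 1 (driven, T1=24): tooth at mesh = (-N) mod T1
  137 = 5 * 24 + 17, so 137 mod 24 = 17
  (-137) mod 24 = (-17) mod 24 = 24 - 17 = 7
Mesh after 137 steps: gear-0 tooth 4 meets gear-1 tooth 7

Answer: 4 7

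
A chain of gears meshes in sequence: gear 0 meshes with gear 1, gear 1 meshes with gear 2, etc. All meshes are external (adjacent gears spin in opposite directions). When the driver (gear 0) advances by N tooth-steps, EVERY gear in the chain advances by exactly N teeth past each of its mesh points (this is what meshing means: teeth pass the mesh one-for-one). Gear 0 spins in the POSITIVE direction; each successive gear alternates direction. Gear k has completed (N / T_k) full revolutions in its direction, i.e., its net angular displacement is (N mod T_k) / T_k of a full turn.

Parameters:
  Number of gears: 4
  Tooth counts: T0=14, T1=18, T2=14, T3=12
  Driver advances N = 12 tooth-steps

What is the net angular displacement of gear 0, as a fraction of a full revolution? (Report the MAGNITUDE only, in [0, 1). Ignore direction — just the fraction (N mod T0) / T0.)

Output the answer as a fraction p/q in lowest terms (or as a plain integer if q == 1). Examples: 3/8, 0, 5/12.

Answer: 6/7

Derivation:
Chain of 4 gears, tooth counts: [14, 18, 14, 12]
  gear 0: T0=14, direction=positive, advance = 12 mod 14 = 12 teeth = 12/14 turn
  gear 1: T1=18, direction=negative, advance = 12 mod 18 = 12 teeth = 12/18 turn
  gear 2: T2=14, direction=positive, advance = 12 mod 14 = 12 teeth = 12/14 turn
  gear 3: T3=12, direction=negative, advance = 12 mod 12 = 0 teeth = 0/12 turn
Gear 0: 12 mod 14 = 12
Fraction = 12 / 14 = 6/7 (gcd(12,14)=2) = 6/7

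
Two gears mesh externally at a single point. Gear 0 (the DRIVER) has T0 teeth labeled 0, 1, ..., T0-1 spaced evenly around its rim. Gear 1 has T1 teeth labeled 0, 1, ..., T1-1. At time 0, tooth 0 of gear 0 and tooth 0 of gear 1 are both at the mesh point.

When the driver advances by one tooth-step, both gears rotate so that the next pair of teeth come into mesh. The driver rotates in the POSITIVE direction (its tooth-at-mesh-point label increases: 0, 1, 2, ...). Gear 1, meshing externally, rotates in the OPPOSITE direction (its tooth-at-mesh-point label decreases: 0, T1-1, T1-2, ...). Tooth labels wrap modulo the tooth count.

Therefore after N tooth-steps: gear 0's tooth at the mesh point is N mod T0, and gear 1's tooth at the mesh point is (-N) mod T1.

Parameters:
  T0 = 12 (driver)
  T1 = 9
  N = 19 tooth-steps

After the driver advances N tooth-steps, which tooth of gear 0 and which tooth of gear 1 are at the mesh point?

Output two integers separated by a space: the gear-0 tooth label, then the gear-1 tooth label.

Gear 0 (driver, T0=12): tooth at mesh = N mod T0
  19 = 1 * 12 + 7, so 19 mod 12 = 7
  gear 0 tooth = 7
Gear 1 (driven, T1=9): tooth at mesh = (-N) mod T1
  19 = 2 * 9 + 1, so 19 mod 9 = 1
  (-19) mod 9 = (-1) mod 9 = 9 - 1 = 8
Mesh after 19 steps: gear-0 tooth 7 meets gear-1 tooth 8

Answer: 7 8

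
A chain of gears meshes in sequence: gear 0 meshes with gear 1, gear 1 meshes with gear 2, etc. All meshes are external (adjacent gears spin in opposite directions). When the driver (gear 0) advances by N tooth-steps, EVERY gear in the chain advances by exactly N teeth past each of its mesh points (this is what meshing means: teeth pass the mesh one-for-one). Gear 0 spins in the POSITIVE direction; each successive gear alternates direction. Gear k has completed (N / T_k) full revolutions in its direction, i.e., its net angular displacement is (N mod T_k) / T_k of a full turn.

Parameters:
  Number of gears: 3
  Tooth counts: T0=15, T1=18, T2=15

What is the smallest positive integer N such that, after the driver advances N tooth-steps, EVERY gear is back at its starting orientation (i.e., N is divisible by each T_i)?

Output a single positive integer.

Answer: 90

Derivation:
Gear k returns to start when N is a multiple of T_k.
All gears at start simultaneously when N is a common multiple of [15, 18, 15]; the smallest such N is lcm(15, 18, 15).
Start: lcm = T0 = 15
Fold in T1=18: gcd(15, 18) = 3; lcm(15, 18) = 15 * 18 / 3 = 270 / 3 = 90
Fold in T2=15: gcd(90, 15) = 15; lcm(90, 15) = 90 * 15 / 15 = 1350 / 15 = 90
Full cycle length = 90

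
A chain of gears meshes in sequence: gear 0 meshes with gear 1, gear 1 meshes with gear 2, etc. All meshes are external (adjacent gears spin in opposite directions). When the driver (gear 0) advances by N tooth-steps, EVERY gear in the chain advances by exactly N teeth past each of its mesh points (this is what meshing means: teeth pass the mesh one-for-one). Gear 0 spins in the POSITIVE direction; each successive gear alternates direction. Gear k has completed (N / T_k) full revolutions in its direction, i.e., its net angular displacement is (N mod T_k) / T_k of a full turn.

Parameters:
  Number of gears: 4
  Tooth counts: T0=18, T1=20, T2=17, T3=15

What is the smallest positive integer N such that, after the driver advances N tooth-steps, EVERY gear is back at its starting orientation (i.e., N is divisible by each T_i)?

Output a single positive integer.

Gear k returns to start when N is a multiple of T_k.
All gears at start simultaneously when N is a common multiple of [18, 20, 17, 15]; the smallest such N is lcm(18, 20, 17, 15).
Start: lcm = T0 = 18
Fold in T1=20: gcd(18, 20) = 2; lcm(18, 20) = 18 * 20 / 2 = 360 / 2 = 180
Fold in T2=17: gcd(180, 17) = 1; lcm(180, 17) = 180 * 17 / 1 = 3060 / 1 = 3060
Fold in T3=15: gcd(3060, 15) = 15; lcm(3060, 15) = 3060 * 15 / 15 = 45900 / 15 = 3060
Full cycle length = 3060

Answer: 3060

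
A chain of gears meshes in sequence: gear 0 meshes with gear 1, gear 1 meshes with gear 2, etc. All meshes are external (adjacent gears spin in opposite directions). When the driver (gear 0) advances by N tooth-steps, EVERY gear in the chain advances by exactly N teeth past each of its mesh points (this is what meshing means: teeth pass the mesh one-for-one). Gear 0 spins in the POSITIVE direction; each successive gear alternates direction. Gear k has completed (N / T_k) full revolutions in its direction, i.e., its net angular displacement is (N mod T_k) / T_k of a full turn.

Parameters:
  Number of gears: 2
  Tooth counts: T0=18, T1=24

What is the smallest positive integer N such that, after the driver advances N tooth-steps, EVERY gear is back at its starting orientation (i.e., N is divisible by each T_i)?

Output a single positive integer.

Gear k returns to start when N is a multiple of T_k.
All gears at start simultaneously when N is a common multiple of [18, 24]; the smallest such N is lcm(18, 24).
Start: lcm = T0 = 18
Fold in T1=24: gcd(18, 24) = 6; lcm(18, 24) = 18 * 24 / 6 = 432 / 6 = 72
Full cycle length = 72

Answer: 72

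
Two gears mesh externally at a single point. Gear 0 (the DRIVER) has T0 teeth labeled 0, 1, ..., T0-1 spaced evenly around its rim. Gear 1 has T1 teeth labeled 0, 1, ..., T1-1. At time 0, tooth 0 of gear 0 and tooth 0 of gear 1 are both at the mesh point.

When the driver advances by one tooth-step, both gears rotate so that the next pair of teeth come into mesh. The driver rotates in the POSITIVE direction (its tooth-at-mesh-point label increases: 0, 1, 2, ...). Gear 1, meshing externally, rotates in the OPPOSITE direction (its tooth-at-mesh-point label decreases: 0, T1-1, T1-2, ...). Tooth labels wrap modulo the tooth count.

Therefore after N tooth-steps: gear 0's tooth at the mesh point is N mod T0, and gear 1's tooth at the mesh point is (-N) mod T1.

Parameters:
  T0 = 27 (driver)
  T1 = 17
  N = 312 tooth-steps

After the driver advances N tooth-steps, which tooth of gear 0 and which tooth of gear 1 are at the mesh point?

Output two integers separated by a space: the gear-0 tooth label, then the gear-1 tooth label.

Answer: 15 11

Derivation:
Gear 0 (driver, T0=27): tooth at mesh = N mod T0
  312 = 11 * 27 + 15, so 312 mod 27 = 15
  gear 0 tooth = 15
Gear 1 (driven, T1=17): tooth at mesh = (-N) mod T1
  312 = 18 * 17 + 6, so 312 mod 17 = 6
  (-312) mod 17 = (-6) mod 17 = 17 - 6 = 11
Mesh after 312 steps: gear-0 tooth 15 meets gear-1 tooth 11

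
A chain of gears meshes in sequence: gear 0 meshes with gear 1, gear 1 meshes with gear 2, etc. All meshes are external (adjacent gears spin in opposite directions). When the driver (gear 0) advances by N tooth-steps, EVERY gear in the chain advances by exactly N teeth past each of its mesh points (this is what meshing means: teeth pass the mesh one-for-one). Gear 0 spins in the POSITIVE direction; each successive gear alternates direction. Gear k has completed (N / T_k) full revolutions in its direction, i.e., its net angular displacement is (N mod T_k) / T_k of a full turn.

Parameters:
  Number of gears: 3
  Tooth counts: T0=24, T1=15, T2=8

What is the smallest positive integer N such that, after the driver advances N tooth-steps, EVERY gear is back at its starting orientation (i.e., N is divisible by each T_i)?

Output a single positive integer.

Answer: 120

Derivation:
Gear k returns to start when N is a multiple of T_k.
All gears at start simultaneously when N is a common multiple of [24, 15, 8]; the smallest such N is lcm(24, 15, 8).
Start: lcm = T0 = 24
Fold in T1=15: gcd(24, 15) = 3; lcm(24, 15) = 24 * 15 / 3 = 360 / 3 = 120
Fold in T2=8: gcd(120, 8) = 8; lcm(120, 8) = 120 * 8 / 8 = 960 / 8 = 120
Full cycle length = 120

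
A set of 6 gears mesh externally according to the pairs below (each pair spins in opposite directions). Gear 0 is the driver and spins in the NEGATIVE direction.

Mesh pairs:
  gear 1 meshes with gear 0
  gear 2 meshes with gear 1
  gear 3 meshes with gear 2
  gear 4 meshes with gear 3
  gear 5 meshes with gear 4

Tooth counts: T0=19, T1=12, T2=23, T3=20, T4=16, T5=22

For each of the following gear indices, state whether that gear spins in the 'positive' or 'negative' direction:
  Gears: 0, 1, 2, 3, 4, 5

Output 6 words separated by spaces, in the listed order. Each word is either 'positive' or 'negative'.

Gear 0 (driver): negative (depth 0)
  gear 1: meshes with gear 0 -> depth 1 -> positive (opposite of gear 0)
  gear 2: meshes with gear 1 -> depth 2 -> negative (opposite of gear 1)
  gear 3: meshes with gear 2 -> depth 3 -> positive (opposite of gear 2)
  gear 4: meshes with gear 3 -> depth 4 -> negative (opposite of gear 3)
  gear 5: meshes with gear 4 -> depth 5 -> positive (opposite of gear 4)
Queried indices 0, 1, 2, 3, 4, 5 -> negative, positive, negative, positive, negative, positive

Answer: negative positive negative positive negative positive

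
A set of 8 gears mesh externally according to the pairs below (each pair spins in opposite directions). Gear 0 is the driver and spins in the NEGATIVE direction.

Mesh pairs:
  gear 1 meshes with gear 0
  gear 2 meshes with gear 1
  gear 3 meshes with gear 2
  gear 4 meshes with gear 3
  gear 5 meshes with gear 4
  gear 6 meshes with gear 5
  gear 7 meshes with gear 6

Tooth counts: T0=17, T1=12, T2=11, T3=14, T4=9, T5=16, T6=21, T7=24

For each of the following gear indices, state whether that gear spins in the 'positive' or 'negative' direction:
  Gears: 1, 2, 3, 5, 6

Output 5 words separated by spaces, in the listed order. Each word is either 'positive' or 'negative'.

Gear 0 (driver): negative (depth 0)
  gear 1: meshes with gear 0 -> depth 1 -> positive (opposite of gear 0)
  gear 2: meshes with gear 1 -> depth 2 -> negative (opposite of gear 1)
  gear 3: meshes with gear 2 -> depth 3 -> positive (opposite of gear 2)
  gear 4: meshes with gear 3 -> depth 4 -> negative (opposite of gear 3)
  gear 5: meshes with gear 4 -> depth 5 -> positive (opposite of gear 4)
  gear 6: meshes with gear 5 -> depth 6 -> negative (opposite of gear 5)
  gear 7: meshes with gear 6 -> depth 7 -> positive (opposite of gear 6)
Queried indices 1, 2, 3, 5, 6 -> positive, negative, positive, positive, negative

Answer: positive negative positive positive negative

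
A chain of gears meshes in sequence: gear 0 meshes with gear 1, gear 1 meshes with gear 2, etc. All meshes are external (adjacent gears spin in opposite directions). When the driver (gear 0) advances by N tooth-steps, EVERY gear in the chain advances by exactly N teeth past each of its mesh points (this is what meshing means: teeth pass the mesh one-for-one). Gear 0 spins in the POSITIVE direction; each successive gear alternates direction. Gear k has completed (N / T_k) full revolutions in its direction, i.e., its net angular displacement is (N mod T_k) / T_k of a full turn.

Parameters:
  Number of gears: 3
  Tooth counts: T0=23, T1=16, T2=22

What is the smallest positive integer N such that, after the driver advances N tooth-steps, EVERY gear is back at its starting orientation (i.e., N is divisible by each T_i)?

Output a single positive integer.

Answer: 4048

Derivation:
Gear k returns to start when N is a multiple of T_k.
All gears at start simultaneously when N is a common multiple of [23, 16, 22]; the smallest such N is lcm(23, 16, 22).
Start: lcm = T0 = 23
Fold in T1=16: gcd(23, 16) = 1; lcm(23, 16) = 23 * 16 / 1 = 368 / 1 = 368
Fold in T2=22: gcd(368, 22) = 2; lcm(368, 22) = 368 * 22 / 2 = 8096 / 2 = 4048
Full cycle length = 4048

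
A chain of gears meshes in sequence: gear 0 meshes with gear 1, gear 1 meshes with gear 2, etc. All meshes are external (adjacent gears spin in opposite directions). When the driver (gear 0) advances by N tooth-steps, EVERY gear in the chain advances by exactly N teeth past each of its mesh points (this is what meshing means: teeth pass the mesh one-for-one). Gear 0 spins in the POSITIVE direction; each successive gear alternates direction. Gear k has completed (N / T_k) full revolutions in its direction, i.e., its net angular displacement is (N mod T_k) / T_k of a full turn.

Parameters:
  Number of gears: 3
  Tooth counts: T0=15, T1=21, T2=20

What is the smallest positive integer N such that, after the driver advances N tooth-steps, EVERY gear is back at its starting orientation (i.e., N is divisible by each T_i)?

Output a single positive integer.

Answer: 420

Derivation:
Gear k returns to start when N is a multiple of T_k.
All gears at start simultaneously when N is a common multiple of [15, 21, 20]; the smallest such N is lcm(15, 21, 20).
Start: lcm = T0 = 15
Fold in T1=21: gcd(15, 21) = 3; lcm(15, 21) = 15 * 21 / 3 = 315 / 3 = 105
Fold in T2=20: gcd(105, 20) = 5; lcm(105, 20) = 105 * 20 / 5 = 2100 / 5 = 420
Full cycle length = 420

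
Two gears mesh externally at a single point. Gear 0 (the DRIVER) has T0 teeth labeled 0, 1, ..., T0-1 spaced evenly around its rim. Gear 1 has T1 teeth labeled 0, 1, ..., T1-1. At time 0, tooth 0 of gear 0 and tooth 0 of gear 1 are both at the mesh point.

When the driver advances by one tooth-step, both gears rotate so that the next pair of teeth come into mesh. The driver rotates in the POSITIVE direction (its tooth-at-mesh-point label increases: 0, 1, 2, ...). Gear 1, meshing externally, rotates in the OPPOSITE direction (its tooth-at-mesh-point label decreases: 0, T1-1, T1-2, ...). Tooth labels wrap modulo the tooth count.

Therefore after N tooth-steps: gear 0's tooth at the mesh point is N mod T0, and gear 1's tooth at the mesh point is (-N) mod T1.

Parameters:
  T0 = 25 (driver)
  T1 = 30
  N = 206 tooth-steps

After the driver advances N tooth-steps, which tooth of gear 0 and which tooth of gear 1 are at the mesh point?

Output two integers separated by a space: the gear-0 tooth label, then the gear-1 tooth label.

Gear 0 (driver, T0=25): tooth at mesh = N mod T0
  206 = 8 * 25 + 6, so 206 mod 25 = 6
  gear 0 tooth = 6
Gear 1 (driven, T1=30): tooth at mesh = (-N) mod T1
  206 = 6 * 30 + 26, so 206 mod 30 = 26
  (-206) mod 30 = (-26) mod 30 = 30 - 26 = 4
Mesh after 206 steps: gear-0 tooth 6 meets gear-1 tooth 4

Answer: 6 4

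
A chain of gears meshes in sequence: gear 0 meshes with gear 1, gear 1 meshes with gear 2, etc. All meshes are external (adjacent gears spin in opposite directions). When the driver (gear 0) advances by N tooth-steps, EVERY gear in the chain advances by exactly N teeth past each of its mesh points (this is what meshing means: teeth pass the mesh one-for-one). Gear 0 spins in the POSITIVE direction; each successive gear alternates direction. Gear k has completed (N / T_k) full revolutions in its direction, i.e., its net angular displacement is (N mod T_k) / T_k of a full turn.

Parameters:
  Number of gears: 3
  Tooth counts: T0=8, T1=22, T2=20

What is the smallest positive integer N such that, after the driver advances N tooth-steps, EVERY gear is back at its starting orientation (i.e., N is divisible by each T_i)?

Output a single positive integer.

Answer: 440

Derivation:
Gear k returns to start when N is a multiple of T_k.
All gears at start simultaneously when N is a common multiple of [8, 22, 20]; the smallest such N is lcm(8, 22, 20).
Start: lcm = T0 = 8
Fold in T1=22: gcd(8, 22) = 2; lcm(8, 22) = 8 * 22 / 2 = 176 / 2 = 88
Fold in T2=20: gcd(88, 20) = 4; lcm(88, 20) = 88 * 20 / 4 = 1760 / 4 = 440
Full cycle length = 440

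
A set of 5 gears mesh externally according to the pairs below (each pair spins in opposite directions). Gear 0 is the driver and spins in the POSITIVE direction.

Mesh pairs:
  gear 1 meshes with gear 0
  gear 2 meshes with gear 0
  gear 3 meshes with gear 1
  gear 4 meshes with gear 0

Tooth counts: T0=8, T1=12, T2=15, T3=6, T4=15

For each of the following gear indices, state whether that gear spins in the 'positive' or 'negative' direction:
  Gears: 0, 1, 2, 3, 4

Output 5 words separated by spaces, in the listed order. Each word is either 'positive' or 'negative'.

Answer: positive negative negative positive negative

Derivation:
Gear 0 (driver): positive (depth 0)
  gear 1: meshes with gear 0 -> depth 1 -> negative (opposite of gear 0)
  gear 2: meshes with gear 0 -> depth 1 -> negative (opposite of gear 0)
  gear 3: meshes with gear 1 -> depth 2 -> positive (opposite of gear 1)
  gear 4: meshes with gear 0 -> depth 1 -> negative (opposite of gear 0)
Queried indices 0, 1, 2, 3, 4 -> positive, negative, negative, positive, negative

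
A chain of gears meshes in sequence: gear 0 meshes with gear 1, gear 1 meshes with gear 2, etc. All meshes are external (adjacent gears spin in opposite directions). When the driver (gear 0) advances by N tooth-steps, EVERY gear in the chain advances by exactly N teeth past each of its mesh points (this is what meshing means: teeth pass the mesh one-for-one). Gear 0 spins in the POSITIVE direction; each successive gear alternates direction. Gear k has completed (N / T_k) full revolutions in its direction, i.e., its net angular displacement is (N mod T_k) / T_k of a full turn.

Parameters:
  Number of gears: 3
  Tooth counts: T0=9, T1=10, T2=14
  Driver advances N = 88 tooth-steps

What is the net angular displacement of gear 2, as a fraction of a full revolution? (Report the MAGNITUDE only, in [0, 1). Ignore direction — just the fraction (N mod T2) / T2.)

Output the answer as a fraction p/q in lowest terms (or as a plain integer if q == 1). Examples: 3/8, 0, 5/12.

Answer: 2/7

Derivation:
Chain of 3 gears, tooth counts: [9, 10, 14]
  gear 0: T0=9, direction=positive, advance = 88 mod 9 = 7 teeth = 7/9 turn
  gear 1: T1=10, direction=negative, advance = 88 mod 10 = 8 teeth = 8/10 turn
  gear 2: T2=14, direction=positive, advance = 88 mod 14 = 4 teeth = 4/14 turn
Gear 2: 88 mod 14 = 4
Fraction = 4 / 14 = 2/7 (gcd(4,14)=2) = 2/7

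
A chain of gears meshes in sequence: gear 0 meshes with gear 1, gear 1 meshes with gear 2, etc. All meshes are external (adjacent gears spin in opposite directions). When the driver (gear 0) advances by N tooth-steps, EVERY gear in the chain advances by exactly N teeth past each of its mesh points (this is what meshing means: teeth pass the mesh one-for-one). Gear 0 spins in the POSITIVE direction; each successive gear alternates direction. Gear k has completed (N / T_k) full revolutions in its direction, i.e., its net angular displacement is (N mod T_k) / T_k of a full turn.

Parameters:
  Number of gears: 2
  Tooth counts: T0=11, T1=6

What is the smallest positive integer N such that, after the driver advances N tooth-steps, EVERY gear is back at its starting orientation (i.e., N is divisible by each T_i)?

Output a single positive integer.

Answer: 66

Derivation:
Gear k returns to start when N is a multiple of T_k.
All gears at start simultaneously when N is a common multiple of [11, 6]; the smallest such N is lcm(11, 6).
Start: lcm = T0 = 11
Fold in T1=6: gcd(11, 6) = 1; lcm(11, 6) = 11 * 6 / 1 = 66 / 1 = 66
Full cycle length = 66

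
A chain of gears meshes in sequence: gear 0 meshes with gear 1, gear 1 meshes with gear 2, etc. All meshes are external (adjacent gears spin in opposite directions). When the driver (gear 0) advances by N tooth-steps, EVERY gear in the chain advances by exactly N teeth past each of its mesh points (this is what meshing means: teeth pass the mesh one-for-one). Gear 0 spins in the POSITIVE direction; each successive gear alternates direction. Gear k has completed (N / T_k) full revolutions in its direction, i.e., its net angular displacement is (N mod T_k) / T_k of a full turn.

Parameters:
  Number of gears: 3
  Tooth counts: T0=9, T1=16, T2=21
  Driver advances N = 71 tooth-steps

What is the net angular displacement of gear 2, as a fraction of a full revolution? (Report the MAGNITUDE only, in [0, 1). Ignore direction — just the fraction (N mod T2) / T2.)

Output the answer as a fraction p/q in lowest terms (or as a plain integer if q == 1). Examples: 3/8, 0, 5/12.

Answer: 8/21

Derivation:
Chain of 3 gears, tooth counts: [9, 16, 21]
  gear 0: T0=9, direction=positive, advance = 71 mod 9 = 8 teeth = 8/9 turn
  gear 1: T1=16, direction=negative, advance = 71 mod 16 = 7 teeth = 7/16 turn
  gear 2: T2=21, direction=positive, advance = 71 mod 21 = 8 teeth = 8/21 turn
Gear 2: 71 mod 21 = 8
Fraction = 8 / 21 = 8/21 (gcd(8,21)=1) = 8/21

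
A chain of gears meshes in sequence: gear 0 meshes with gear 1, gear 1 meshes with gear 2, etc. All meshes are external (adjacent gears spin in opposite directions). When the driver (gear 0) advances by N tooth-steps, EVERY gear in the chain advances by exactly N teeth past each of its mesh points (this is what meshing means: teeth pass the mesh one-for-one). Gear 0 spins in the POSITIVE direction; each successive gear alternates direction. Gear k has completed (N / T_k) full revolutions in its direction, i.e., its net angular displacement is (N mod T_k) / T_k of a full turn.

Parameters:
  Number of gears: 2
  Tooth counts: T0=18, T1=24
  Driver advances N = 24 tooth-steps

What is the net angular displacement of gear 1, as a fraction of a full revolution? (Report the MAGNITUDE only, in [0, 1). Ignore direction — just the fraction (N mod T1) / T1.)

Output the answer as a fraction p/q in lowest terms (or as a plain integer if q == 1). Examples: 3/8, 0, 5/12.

Chain of 2 gears, tooth counts: [18, 24]
  gear 0: T0=18, direction=positive, advance = 24 mod 18 = 6 teeth = 6/18 turn
  gear 1: T1=24, direction=negative, advance = 24 mod 24 = 0 teeth = 0/24 turn
Gear 1: 24 mod 24 = 0
Fraction = 0 / 24 = 0/1 (gcd(0,24)=24) = 0

Answer: 0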